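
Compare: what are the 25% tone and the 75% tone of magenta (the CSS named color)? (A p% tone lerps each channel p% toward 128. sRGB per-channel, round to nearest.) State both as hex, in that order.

CSS magenta is rgb(255, 0, 255).
25% tone:
  R: 255 + 0.25×(128−255) = 255 − 31.75 = 223.25 → 223
  G: 0 + 32 = 32 → 32
  B: 255 + 0.25×(128−255) = 255 − 31.75 = 223.25 → 223
  → #DF20DF
75% tone:
  R: 255 − 95.25 = 159.75 → 160
  G: 0 + 0.75×(128−0) = 0 + 96 = 96 → 96
  B: 255 + 0.75×(128−255) = 255 − 95.25 = 159.75 → 160
  → #A060A0

#DF20DF, #A060A0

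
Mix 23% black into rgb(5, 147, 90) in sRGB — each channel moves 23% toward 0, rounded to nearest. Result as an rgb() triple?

rgb(4, 113, 69)

Per channel, c → c + 0.23(0 − c):
  R: 5 − 1.15 = 3.85 → 4
  G: 147 − 33.81 = 113.19 → 113
  B: 90 − 20.7 = 69.3 → 69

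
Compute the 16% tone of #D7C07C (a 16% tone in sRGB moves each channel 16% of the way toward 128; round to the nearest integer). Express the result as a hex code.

#D7C07C is rgb(215, 192, 124).
A 16% tone moves each channel 16% toward 128:
  R: 215 − 13.92 = 201.08 → 201
  G: 192 + 0.16×(128−192) = 192 − 10.24 = 181.76 → 182
  B: 124 + 0.16×(128−124) = 124 + 0.64 = 124.64 → 125
rgb(201, 182, 125) = #C9B67D.

#C9B67D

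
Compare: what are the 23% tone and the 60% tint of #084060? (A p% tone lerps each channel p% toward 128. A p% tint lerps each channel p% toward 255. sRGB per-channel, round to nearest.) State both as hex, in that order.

#244F67, #9CB3BF

#084060 is rgb(8, 64, 96).
23% tone:
  R: 8 + 0.23×(128−8) = 8 + 27.6 = 35.6 → 36
  G: 64 + 0.23×(128−64) = 64 + 14.72 = 78.72 → 79
  B: 96 + 0.23×(128−96) = 96 + 7.36 = 103.36 → 103
  → #244F67
60% tint:
  R: 8 + 0.6×(255−8) = 8 + 148.2 = 156.2 → 156
  G: 64 + 0.6×(255−64) = 64 + 114.6 = 178.6 → 179
  B: 96 + 95.4 = 191.4 → 191
  → #9CB3BF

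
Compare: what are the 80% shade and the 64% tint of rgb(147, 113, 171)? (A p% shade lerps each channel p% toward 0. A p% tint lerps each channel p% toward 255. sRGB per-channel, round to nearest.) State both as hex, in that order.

80% shade:
  R: 147 + 0.8×(0−147) = 147 − 117.6 = 29.4 → 29
  G: 113 + 0.8×(0−113) = 113 − 90.4 = 22.6 → 23
  B: 171 + 0.8×(0−171) = 171 − 136.8 = 34.2 → 34
  → #1d1722
64% tint:
  R: 147 + 0.64×(255−147) = 147 + 69.12 = 216.12 → 216
  G: 113 + 0.64×(255−113) = 113 + 90.88 = 203.88 → 204
  B: 171 + 53.76 = 224.76 → 225
  → #d8cce1

#1d1722, #d8cce1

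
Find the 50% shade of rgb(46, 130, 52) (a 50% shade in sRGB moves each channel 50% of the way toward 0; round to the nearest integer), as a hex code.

Per channel, c → c + 0.5(0 − c):
  R: 46 − 23 = 23 → 23
  G: 130 + 0.5×(0−130) = 130 − 65 = 65 → 65
  B: 52 − 26 = 26 → 26
rgb(23, 65, 26) = #17411A.

#17411A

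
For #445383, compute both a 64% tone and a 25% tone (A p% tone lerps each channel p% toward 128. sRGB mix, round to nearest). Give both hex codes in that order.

#6A7081, #535E82

#445383 is rgb(68, 83, 131).
64% tone:
  R: 68 + 38.4 = 106.4 → 106
  G: 83 + 0.64×(128−83) = 83 + 28.8 = 111.8 → 112
  B: 131 − 1.92 = 129.08 → 129
  → #6A7081
25% tone:
  R: 68 + 0.25×(128−68) = 68 + 15 = 83 → 83
  G: 83 + 0.25×(128−83) = 83 + 11.25 = 94.25 → 94
  B: 131 + 0.25×(128−131) = 131 − 0.75 = 130.25 → 130
  → #535E82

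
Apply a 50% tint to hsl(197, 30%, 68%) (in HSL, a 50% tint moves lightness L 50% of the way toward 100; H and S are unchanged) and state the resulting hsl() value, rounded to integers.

L moves 50% from 68 toward 100: 68 + 16 = 84 → 84.
H and S are unchanged.

hsl(197, 30%, 84%)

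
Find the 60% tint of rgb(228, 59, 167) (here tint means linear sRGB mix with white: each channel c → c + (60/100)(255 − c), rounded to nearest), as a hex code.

Per channel, c → c + 0.6(255 − c):
  R: 228 + 0.6×(255−228) = 228 + 16.2 = 244.2 → 244
  G: 59 + 0.6×(255−59) = 59 + 117.6 = 176.6 → 177
  B: 167 + 0.6×(255−167) = 167 + 52.8 = 219.8 → 220
rgb(244, 177, 220) = #f4b1dc.

#f4b1dc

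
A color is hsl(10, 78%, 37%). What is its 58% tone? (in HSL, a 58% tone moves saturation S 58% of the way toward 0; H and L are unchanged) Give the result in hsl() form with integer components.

hsl(10, 33%, 37%)

S moves 58% from 78 toward 0: 78 − 45.24 = 32.76 → 33.
H and L are unchanged.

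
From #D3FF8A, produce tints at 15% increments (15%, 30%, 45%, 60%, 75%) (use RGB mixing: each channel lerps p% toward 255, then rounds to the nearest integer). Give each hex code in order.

#D3FF8A is rgb(211, 255, 138).
15%: (211 + 6.6 = 217.6→218, 255→255, 138 + 17.55 = 155.55→156) → #DAFF9C
30%: (211 + 13.2 = 224.2→224, 255→255, 138 + 35.1 = 173.1→173) → #E0FFAD
45%: (211 + 19.8 = 230.8→231, 255→255, 138 + 52.65 = 190.65→191) → #E7FFBF
60%: (211 + 26.4 = 237.4→237, 255→255, 138 + 70.2 = 208.2→208) → #EDFFD0
75%: (211 + 33 = 244→244, 255→255, 138 + 87.75 = 225.75→226) → #F4FFE2

#DAFF9C, #E0FFAD, #E7FFBF, #EDFFD0, #F4FFE2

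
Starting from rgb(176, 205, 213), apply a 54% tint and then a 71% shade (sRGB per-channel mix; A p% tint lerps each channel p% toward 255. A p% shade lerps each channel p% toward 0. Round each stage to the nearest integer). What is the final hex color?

Lerp each channel 54% toward 255:
  R: 176 + 0.54×(255−176) = 176 + 42.66 = 218.66 → 219
  G: 205 + 0.54×(255−205) = 205 + 27 = 232 → 232
  B: 213 + 0.54×(255−213) = 213 + 22.68 = 235.68 → 236
After the tint: rgb(219, 232, 236) = #dbe8ec.
A 71% shade moves each channel 71% toward 0:
  R: 219 + 0.71×(0−219) = 219 − 155.49 = 63.51 → 64
  G: 232 + 0.71×(0−232) = 232 − 164.72 = 67.28 → 67
  B: 236 − 167.56 = 68.44 → 68
rgb(64, 67, 68) = #404344.

#404344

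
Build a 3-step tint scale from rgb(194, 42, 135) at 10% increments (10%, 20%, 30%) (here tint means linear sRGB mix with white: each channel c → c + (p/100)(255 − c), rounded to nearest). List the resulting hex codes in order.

#C83F93, #CE559F, #D46AAB

10%: (194 + 6.1 = 200.1→200, 42 + 21.3 = 63.3→63, 135 + 12 = 147→147) → #C83F93
20%: (194 + 12.2 = 206.2→206, 42 + 42.6 = 84.6→85, 135 + 24 = 159→159) → #CE559F
30%: (194 + 18.3 = 212.3→212, 42 + 63.9 = 105.9→106, 135 + 36 = 171→171) → #D46AAB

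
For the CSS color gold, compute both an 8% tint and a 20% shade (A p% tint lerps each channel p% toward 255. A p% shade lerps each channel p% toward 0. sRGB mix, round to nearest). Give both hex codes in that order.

#FFDA14, #CCAC00

CSS gold is rgb(255, 215, 0).
8% tint:
  R: 255 + 0.08×(255−255) = 255 + 0 = 255 → 255
  G: 215 + 0.08×(255−215) = 215 + 3.2 = 218.2 → 218
  B: 0 + 20.4 = 20.4 → 20
  → #FFDA14
20% shade:
  R: 255 + 0.2×(0−255) = 255 − 51 = 204 → 204
  G: 215 + 0.2×(0−215) = 215 − 43 = 172 → 172
  B: 0 + 0.2×(0−0) = 0 + 0 = 0 → 0
  → #CCAC00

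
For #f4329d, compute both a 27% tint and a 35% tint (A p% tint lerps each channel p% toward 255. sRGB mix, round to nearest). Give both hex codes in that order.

#f4329d is rgb(244, 50, 157).
27% tint:
  R: 244 + 2.97 = 246.97 → 247
  G: 50 + 55.35 = 105.35 → 105
  B: 157 + 26.46 = 183.46 → 183
  → #f769b7
35% tint:
  R: 244 + 0.35×(255−244) = 244 + 3.85 = 247.85 → 248
  G: 50 + 0.35×(255−50) = 50 + 71.75 = 121.75 → 122
  B: 157 + 0.35×(255−157) = 157 + 34.3 = 191.3 → 191
  → #f87abf

#f769b7, #f87abf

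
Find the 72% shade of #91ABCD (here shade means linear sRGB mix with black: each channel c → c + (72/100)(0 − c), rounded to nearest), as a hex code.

#91ABCD is rgb(145, 171, 205).
Lerp each channel 72% toward 0:
  R: 145 + 0.72×(0−145) = 145 − 104.4 = 40.6 → 41
  G: 171 − 123.12 = 47.88 → 48
  B: 205 + 0.72×(0−205) = 205 − 147.6 = 57.4 → 57
rgb(41, 48, 57) = #293039.

#293039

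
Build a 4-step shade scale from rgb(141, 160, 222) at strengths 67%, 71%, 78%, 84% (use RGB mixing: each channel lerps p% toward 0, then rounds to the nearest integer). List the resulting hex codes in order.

67%: (141 − 94.47 = 46.53→47, 160 − 107.2 = 52.8→53, 222 − 148.74 = 73.26→73) → #2F3549
71%: (141 − 100.11 = 40.89→41, 160 − 113.6 = 46.4→46, 222 − 157.62 = 64.38→64) → #292E40
78%: (141 − 109.98 = 31.02→31, 160 − 124.8 = 35.2→35, 222 − 173.16 = 48.84→49) → #1F2331
84%: (141 − 118.44 = 22.56→23, 160 − 134.4 = 25.6→26, 222 − 186.48 = 35.52→36) → #171A24

#2F3549, #292E40, #1F2331, #171A24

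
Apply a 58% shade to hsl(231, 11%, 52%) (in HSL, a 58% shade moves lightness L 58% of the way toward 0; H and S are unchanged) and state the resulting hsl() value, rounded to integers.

L moves 58% from 52 toward 0: 52 − 30.16 = 21.84 → 22.
H and S are unchanged.

hsl(231, 11%, 22%)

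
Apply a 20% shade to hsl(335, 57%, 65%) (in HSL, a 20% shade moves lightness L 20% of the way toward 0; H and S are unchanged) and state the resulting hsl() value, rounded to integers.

hsl(335, 57%, 52%)

L moves 20% from 65 toward 0: 65 − 13 = 52 → 52.
H and S are unchanged.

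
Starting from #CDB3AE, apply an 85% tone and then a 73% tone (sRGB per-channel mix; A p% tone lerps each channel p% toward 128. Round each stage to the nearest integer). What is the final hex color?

#CDB3AE is rgb(205, 179, 174).
Per channel, c → c + 0.85(128 − c):
  R: 205 + 0.85×(128−205) = 205 − 65.45 = 139.55 → 140
  G: 179 + 0.85×(128−179) = 179 − 43.35 = 135.65 → 136
  B: 174 + 0.85×(128−174) = 174 − 39.1 = 134.9 → 135
After the tone: rgb(140, 136, 135) = #8C8887.
A 73% tone moves each channel 73% toward 128:
  R: 140 + 0.73×(128−140) = 140 − 8.76 = 131.24 → 131
  G: 136 + 0.73×(128−136) = 136 − 5.84 = 130.16 → 130
  B: 135 + 0.73×(128−135) = 135 − 5.11 = 129.89 → 130
rgb(131, 130, 130) = #838282.

#838282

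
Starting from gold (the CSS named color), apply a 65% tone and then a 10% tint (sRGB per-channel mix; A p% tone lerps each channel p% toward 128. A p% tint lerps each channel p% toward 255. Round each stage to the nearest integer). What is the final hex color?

#B4A864

CSS gold is rgb(255, 215, 0).
Lerp each channel 65% toward 128:
  R: 255 + 0.65×(128−255) = 255 − 82.55 = 172.45 → 172
  G: 215 + 0.65×(128−215) = 215 − 56.55 = 158.45 → 158
  B: 0 + 0.65×(128−0) = 0 + 83.2 = 83.2 → 83
After the tone: rgb(172, 158, 83) = #AC9E53.
A 10% tint moves each channel 10% toward 255:
  R: 172 + 0.1×(255−172) = 172 + 8.3 = 180.3 → 180
  G: 158 + 9.7 = 167.7 → 168
  B: 83 + 0.1×(255−83) = 83 + 17.2 = 100.2 → 100
rgb(180, 168, 100) = #B4A864.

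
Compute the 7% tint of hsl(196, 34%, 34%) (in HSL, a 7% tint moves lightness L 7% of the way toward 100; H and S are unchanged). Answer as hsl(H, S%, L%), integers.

L moves 7% from 34 toward 100: 34 + 4.62 = 38.62 → 39.
H and S are unchanged.

hsl(196, 34%, 39%)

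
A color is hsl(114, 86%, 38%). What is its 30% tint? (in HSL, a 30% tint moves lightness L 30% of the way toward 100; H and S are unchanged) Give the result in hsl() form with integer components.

L moves 30% from 38 toward 100: 38 + 18.6 = 56.6 → 57.
H and S are unchanged.

hsl(114, 86%, 57%)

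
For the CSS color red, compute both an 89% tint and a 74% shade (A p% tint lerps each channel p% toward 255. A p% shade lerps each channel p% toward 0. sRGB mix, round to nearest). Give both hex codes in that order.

#ffe3e3, #420000

CSS red is rgb(255, 0, 0).
89% tint:
  R: 255 + 0 = 255 → 255
  G: 0 + 0.89×(255−0) = 0 + 226.95 = 226.95 → 227
  B: 0 + 0.89×(255−0) = 0 + 226.95 = 226.95 → 227
  → #ffe3e3
74% shade:
  R: 255 + 0.74×(0−255) = 255 − 188.7 = 66.3 → 66
  G: 0 + 0.74×(0−0) = 0 + 0 = 0 → 0
  B: 0 + 0.74×(0−0) = 0 + 0 = 0 → 0
  → #420000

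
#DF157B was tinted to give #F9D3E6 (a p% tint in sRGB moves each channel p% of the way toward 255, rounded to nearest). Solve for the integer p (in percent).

81%

#DF157B is rgb(223, 21, 123); #F9D3E6 is rgb(249, 211, 230).
On the G channel (widest range): 211 ≈ 21 + (p/100)(255 − 21), so p ≈ 100×(211 − 21)/(255 − 21) = 19000/234 = 81.20.
p = 81 reproduces all three channels after rounding.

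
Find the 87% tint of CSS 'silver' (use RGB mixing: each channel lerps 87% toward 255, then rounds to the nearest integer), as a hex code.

CSS silver is rgb(192, 192, 192).
Per channel, c → c + 0.87(255 − c):
  R: 192 + 54.81 = 246.81 → 247
  G: 192 + 54.81 = 246.81 → 247
  B: 192 + 54.81 = 246.81 → 247
rgb(247, 247, 247) = #F7F7F7.

#F7F7F7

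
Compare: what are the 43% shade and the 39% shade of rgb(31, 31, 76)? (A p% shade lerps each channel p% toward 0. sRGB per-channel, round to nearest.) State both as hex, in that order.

43% shade:
  R: 31 + 0.43×(0−31) = 31 − 13.33 = 17.67 → 18
  G: 31 + 0.43×(0−31) = 31 − 13.33 = 17.67 → 18
  B: 76 − 32.68 = 43.32 → 43
  → #12122B
39% shade:
  R: 31 + 0.39×(0−31) = 31 − 12.09 = 18.91 → 19
  G: 31 + 0.39×(0−31) = 31 − 12.09 = 18.91 → 19
  B: 76 + 0.39×(0−76) = 76 − 29.64 = 46.36 → 46
  → #13132E

#12122B, #13132E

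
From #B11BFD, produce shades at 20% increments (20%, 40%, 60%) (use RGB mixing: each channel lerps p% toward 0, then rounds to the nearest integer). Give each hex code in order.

#B11BFD is rgb(177, 27, 253).
20%: (177 − 35.4 = 141.6→142, 27 − 5.4 = 21.6→22, 253 − 50.6 = 202.4→202) → #8E16CA
40%: (177 − 70.8 = 106.2→106, 27 − 10.8 = 16.2→16, 253 − 101.2 = 151.8→152) → #6A1098
60%: (177 − 106.2 = 70.8→71, 27 − 16.2 = 10.8→11, 253 − 151.8 = 101.2→101) → #470B65

#8E16CA, #6A1098, #470B65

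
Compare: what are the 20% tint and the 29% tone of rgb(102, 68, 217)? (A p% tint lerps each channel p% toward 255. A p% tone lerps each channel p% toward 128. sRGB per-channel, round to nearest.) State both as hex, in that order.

#8569E1, #6E55BF

20% tint:
  R: 102 + 0.2×(255−102) = 102 + 30.6 = 132.6 → 133
  G: 68 + 0.2×(255−68) = 68 + 37.4 = 105.4 → 105
  B: 217 + 0.2×(255−217) = 217 + 7.6 = 224.6 → 225
  → #8569E1
29% tone:
  R: 102 + 0.29×(128−102) = 102 + 7.54 = 109.54 → 110
  G: 68 + 0.29×(128−68) = 68 + 17.4 = 85.4 → 85
  B: 217 + 0.29×(128−217) = 217 − 25.81 = 191.19 → 191
  → #6E55BF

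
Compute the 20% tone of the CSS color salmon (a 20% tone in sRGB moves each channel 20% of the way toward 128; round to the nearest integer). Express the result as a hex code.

#E28075

CSS salmon is rgb(250, 128, 114).
Lerp each channel 20% toward 128:
  R: 250 − 24.4 = 225.6 → 226
  G: 128 + 0.2×(128−128) = 128 + 0 = 128 → 128
  B: 114 + 0.2×(128−114) = 114 + 2.8 = 116.8 → 117
rgb(226, 128, 117) = #E28075.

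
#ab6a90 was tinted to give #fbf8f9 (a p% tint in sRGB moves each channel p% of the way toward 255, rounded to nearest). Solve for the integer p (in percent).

#ab6a90 is rgb(171, 106, 144); #fbf8f9 is rgb(251, 248, 249).
On the G channel (widest range): 248 ≈ 106 + (p/100)(255 − 106), so p ≈ 100×(248 − 106)/(255 − 106) = 14200/149 = 95.30.
p = 95 reproduces all three channels after rounding.

95%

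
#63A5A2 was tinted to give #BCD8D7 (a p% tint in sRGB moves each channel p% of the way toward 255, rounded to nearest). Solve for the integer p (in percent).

#63A5A2 is rgb(99, 165, 162); #BCD8D7 is rgb(188, 216, 215).
On the R channel (widest range): 188 ≈ 99 + (p/100)(255 − 99), so p ≈ 100×(188 − 99)/(255 − 99) = 8900/156 = 57.05.
p = 57 reproduces all three channels after rounding.

57%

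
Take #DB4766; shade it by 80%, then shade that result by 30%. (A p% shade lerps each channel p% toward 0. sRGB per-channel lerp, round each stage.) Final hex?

#DB4766 is rgb(219, 71, 102).
An 80% shade moves each channel 80% toward 0:
  R: 219 + 0.8×(0−219) = 219 − 175.2 = 43.8 → 44
  G: 71 + 0.8×(0−71) = 71 − 56.8 = 14.2 → 14
  B: 102 + 0.8×(0−102) = 102 − 81.6 = 20.4 → 20
After the shade: rgb(44, 14, 20) = #2C0E14.
Lerp each channel 30% toward 0:
  R: 44 + 0.3×(0−44) = 44 − 13.2 = 30.8 → 31
  G: 14 − 4.2 = 9.8 → 10
  B: 20 + 0.3×(0−20) = 20 − 6 = 14 → 14
rgb(31, 10, 14) = #1F0A0E.

#1F0A0E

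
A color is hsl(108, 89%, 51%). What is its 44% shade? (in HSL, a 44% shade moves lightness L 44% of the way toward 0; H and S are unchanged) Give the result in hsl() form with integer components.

L moves 44% from 51 toward 0: 51 − 22.44 = 28.56 → 29.
H and S are unchanged.

hsl(108, 89%, 29%)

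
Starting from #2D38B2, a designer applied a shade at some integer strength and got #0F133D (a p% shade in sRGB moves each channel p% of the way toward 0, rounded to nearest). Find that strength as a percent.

66%

#2D38B2 is rgb(45, 56, 178); #0F133D is rgb(15, 19, 61).
On the B channel (widest range): 61 ≈ 178 + (p/100)(0 − 178), so p ≈ 100×(61 − 178)/(0 − 178) = -11700/-178 = 65.73.
p = 66 reproduces all three channels after rounding.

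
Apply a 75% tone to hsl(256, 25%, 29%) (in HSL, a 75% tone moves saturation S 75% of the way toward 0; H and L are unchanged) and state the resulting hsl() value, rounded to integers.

hsl(256, 6%, 29%)

S moves 75% from 25 toward 0: 25 − 18.75 = 6.25 → 6.
H and L are unchanged.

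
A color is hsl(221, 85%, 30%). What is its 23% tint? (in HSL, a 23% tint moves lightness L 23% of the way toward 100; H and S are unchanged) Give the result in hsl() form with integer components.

L moves 23% from 30 toward 100: 30 + 16.1 = 46.1 → 46.
H and S are unchanged.

hsl(221, 85%, 46%)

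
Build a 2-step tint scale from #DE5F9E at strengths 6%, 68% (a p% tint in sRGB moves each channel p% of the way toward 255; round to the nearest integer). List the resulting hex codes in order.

#E069A4, #F4CCE0

#DE5F9E is rgb(222, 95, 158).
6%: (222 + 1.98 = 223.98→224, 95 + 9.6 = 104.6→105, 158 + 5.82 = 163.82→164) → #E069A4
68%: (222 + 22.44 = 244.44→244, 95 + 108.8 = 203.8→204, 158 + 65.96 = 223.96→224) → #F4CCE0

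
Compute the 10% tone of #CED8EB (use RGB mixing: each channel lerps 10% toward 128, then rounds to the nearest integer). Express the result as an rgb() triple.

rgb(198, 207, 224)

#CED8EB is rgb(206, 216, 235).
Lerp each channel 10% toward 128:
  R: 206 − 7.8 = 198.2 → 198
  G: 216 − 8.8 = 207.2 → 207
  B: 235 − 10.7 = 224.3 → 224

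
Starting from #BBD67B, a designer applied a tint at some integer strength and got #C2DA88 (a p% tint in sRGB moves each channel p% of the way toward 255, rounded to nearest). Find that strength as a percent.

10%

#BBD67B is rgb(187, 214, 123); #C2DA88 is rgb(194, 218, 136).
On the B channel (widest range): 136 ≈ 123 + (p/100)(255 − 123), so p ≈ 100×(136 − 123)/(255 − 123) = 1300/132 = 9.85.
p = 10 reproduces all three channels after rounding.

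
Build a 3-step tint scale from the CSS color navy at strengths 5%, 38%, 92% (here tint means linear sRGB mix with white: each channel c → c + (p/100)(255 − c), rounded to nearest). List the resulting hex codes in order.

#0d0d86, #6161b0, #ebebf5

CSS navy is rgb(0, 0, 128).
5%: (0 + 12.75 = 12.75→13, 0 + 12.75 = 12.75→13, 128 + 6.35 = 134.35→134) → #0d0d86
38%: (0 + 96.9 = 96.9→97, 0 + 96.9 = 96.9→97, 128 + 48.26 = 176.26→176) → #6161b0
92%: (0 + 234.6 = 234.6→235, 0 + 234.6 = 234.6→235, 128 + 116.84 = 244.84→245) → #ebebf5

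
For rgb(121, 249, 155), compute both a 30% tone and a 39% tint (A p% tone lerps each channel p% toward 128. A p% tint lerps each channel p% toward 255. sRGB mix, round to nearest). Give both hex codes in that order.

#7BD593, #ADFBC2

30% tone:
  R: 121 + 0.3×(128−121) = 121 + 2.1 = 123.1 → 123
  G: 249 − 36.3 = 212.7 → 213
  B: 155 − 8.1 = 146.9 → 147
  → #7BD593
39% tint:
  R: 121 + 0.39×(255−121) = 121 + 52.26 = 173.26 → 173
  G: 249 + 2.34 = 251.34 → 251
  B: 155 + 0.39×(255−155) = 155 + 39 = 194 → 194
  → #ADFBC2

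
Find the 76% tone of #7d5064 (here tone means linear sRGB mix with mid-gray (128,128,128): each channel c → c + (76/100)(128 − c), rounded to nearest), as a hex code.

#7f7479

#7d5064 is rgb(125, 80, 100).
Lerp each channel 76% toward 128:
  R: 125 + 0.76×(128−125) = 125 + 2.28 = 127.28 → 127
  G: 80 + 36.48 = 116.48 → 116
  B: 100 + 21.28 = 121.28 → 121
rgb(127, 116, 121) = #7f7479.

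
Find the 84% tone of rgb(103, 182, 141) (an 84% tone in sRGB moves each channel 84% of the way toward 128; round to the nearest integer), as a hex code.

Lerp each channel 84% toward 128:
  R: 103 + 0.84×(128−103) = 103 + 21 = 124 → 124
  G: 182 − 45.36 = 136.64 → 137
  B: 141 + 0.84×(128−141) = 141 − 10.92 = 130.08 → 130
rgb(124, 137, 130) = #7C8982.

#7C8982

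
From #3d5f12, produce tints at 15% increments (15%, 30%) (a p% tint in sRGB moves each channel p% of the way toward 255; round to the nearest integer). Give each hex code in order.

#3d5f12 is rgb(61, 95, 18).
15%: (61 + 29.1 = 90.1→90, 95 + 24 = 119→119, 18 + 35.55 = 53.55→54) → #5a7736
30%: (61 + 58.2 = 119.2→119, 95 + 48 = 143→143, 18 + 71.1 = 89.1→89) → #778f59

#5a7736, #778f59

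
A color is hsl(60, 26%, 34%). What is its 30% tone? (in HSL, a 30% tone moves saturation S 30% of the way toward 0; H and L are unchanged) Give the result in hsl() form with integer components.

hsl(60, 18%, 34%)

S moves 30% from 26 toward 0: 26 − 7.8 = 18.2 → 18.
H and L are unchanged.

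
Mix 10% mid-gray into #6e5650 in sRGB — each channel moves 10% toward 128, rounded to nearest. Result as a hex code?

#705a55

#6e5650 is rgb(110, 86, 80).
Per channel, c → c + 0.1(128 − c):
  R: 110 + 0.1×(128−110) = 110 + 1.8 = 111.8 → 112
  G: 86 + 4.2 = 90.2 → 90
  B: 80 + 0.1×(128−80) = 80 + 4.8 = 84.8 → 85
rgb(112, 90, 85) = #705a55.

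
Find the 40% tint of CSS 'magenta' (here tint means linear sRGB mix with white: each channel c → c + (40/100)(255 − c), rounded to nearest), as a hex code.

CSS magenta is rgb(255, 0, 255).
A 40% tint moves each channel 40% toward 255:
  R: 255 + 0 = 255 → 255
  G: 0 + 0.4×(255−0) = 0 + 102 = 102 → 102
  B: 255 + 0.4×(255−255) = 255 + 0 = 255 → 255
rgb(255, 102, 255) = #FF66FF.

#FF66FF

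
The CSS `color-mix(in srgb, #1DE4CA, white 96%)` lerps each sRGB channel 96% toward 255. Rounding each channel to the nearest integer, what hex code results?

#1DE4CA is rgb(29, 228, 202).
Lerp each channel 96% toward 255:
  R: 29 + 0.96×(255−29) = 29 + 216.96 = 245.96 → 246
  G: 228 + 25.92 = 253.92 → 254
  B: 202 + 50.88 = 252.88 → 253
rgb(246, 254, 253) = #F6FEFD.

#F6FEFD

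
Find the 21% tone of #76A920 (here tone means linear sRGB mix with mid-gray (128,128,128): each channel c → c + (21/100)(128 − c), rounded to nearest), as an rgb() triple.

rgb(120, 160, 52)

#76A920 is rgb(118, 169, 32).
Lerp each channel 21% toward 128:
  R: 118 + 0.21×(128−118) = 118 + 2.1 = 120.1 → 120
  G: 169 − 8.61 = 160.39 → 160
  B: 32 + 0.21×(128−32) = 32 + 20.16 = 52.16 → 52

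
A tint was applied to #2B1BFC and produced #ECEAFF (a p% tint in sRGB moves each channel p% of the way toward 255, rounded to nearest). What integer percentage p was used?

91%

#2B1BFC is rgb(43, 27, 252); #ECEAFF is rgb(236, 234, 255).
On the G channel (widest range): 234 ≈ 27 + (p/100)(255 − 27), so p ≈ 100×(234 − 27)/(255 − 27) = 20700/228 = 90.79.
p = 91 reproduces all three channels after rounding.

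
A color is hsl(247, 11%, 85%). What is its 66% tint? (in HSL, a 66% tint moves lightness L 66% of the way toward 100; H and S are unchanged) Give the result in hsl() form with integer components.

hsl(247, 11%, 95%)

L moves 66% from 85 toward 100: 85 + 9.9 = 94.9 → 95.
H and S are unchanged.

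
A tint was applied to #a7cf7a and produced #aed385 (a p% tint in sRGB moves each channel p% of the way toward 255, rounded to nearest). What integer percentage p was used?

8%

#a7cf7a is rgb(167, 207, 122); #aed385 is rgb(174, 211, 133).
On the B channel (widest range): 133 ≈ 122 + (p/100)(255 − 122), so p ≈ 100×(133 − 122)/(255 − 122) = 1100/133 = 8.27.
p = 8 reproduces all three channels after rounding.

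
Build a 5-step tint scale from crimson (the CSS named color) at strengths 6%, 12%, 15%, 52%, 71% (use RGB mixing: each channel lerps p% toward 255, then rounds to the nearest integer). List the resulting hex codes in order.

CSS crimson is rgb(220, 20, 60).
6%: (220 + 2.1 = 222.1→222, 20 + 14.1 = 34.1→34, 60 + 11.7 = 71.7→72) → #de2248
12%: (220 + 4.2 = 224.2→224, 20 + 28.2 = 48.2→48, 60 + 23.4 = 83.4→83) → #e03053
15%: (220 + 5.25 = 225.25→225, 20 + 35.25 = 55.25→55, 60 + 29.25 = 89.25→89) → #e13759
52%: (220 + 18.2 = 238.2→238, 20 + 122.2 = 142.2→142, 60 + 101.4 = 161.4→161) → #ee8ea1
71%: (220 + 24.85 = 244.85→245, 20 + 166.85 = 186.85→187, 60 + 138.45 = 198.45→198) → #f5bbc6

#de2248, #e03053, #e13759, #ee8ea1, #f5bbc6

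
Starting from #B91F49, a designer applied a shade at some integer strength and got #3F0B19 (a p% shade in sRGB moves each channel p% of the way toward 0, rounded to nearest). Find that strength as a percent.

#B91F49 is rgb(185, 31, 73); #3F0B19 is rgb(63, 11, 25).
On the R channel (widest range): 63 ≈ 185 + (p/100)(0 − 185), so p ≈ 100×(63 − 185)/(0 − 185) = -12200/-185 = 65.95.
p = 66 reproduces all three channels after rounding.

66%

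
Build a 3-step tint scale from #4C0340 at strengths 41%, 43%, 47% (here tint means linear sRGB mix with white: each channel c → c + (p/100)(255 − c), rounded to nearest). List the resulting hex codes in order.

#4C0340 is rgb(76, 3, 64).
41%: (76 + 73.39 = 149.39→149, 3 + 103.32 = 106.32→106, 64 + 78.31 = 142.31→142) → #956A8E
43%: (76 + 76.97 = 152.97→153, 3 + 108.36 = 111.36→111, 64 + 82.13 = 146.13→146) → #996F92
47%: (76 + 84.13 = 160.13→160, 3 + 118.44 = 121.44→121, 64 + 89.77 = 153.77→154) → #A0799A

#956A8E, #996F92, #A0799A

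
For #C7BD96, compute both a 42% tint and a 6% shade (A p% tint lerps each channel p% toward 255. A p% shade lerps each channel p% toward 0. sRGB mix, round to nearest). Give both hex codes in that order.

#DFD9C2, #BBB28D

#C7BD96 is rgb(199, 189, 150).
42% tint:
  R: 199 + 0.42×(255−199) = 199 + 23.52 = 222.52 → 223
  G: 189 + 0.42×(255−189) = 189 + 27.72 = 216.72 → 217
  B: 150 + 44.1 = 194.1 → 194
  → #DFD9C2
6% shade:
  R: 199 + 0.06×(0−199) = 199 − 11.94 = 187.06 → 187
  G: 189 + 0.06×(0−189) = 189 − 11.34 = 177.66 → 178
  B: 150 + 0.06×(0−150) = 150 − 9 = 141 → 141
  → #BBB28D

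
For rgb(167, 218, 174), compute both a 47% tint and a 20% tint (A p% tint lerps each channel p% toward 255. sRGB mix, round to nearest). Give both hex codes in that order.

#D0EBD4, #B9E1BE

47% tint:
  R: 167 + 41.36 = 208.36 → 208
  G: 218 + 17.39 = 235.39 → 235
  B: 174 + 0.47×(255−174) = 174 + 38.07 = 212.07 → 212
  → #D0EBD4
20% tint:
  R: 167 + 0.2×(255−167) = 167 + 17.6 = 184.6 → 185
  G: 218 + 0.2×(255−218) = 218 + 7.4 = 225.4 → 225
  B: 174 + 0.2×(255−174) = 174 + 16.2 = 190.2 → 190
  → #B9E1BE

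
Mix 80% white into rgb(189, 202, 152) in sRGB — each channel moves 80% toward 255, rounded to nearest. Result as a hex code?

#F2F4EA

Lerp each channel 80% toward 255:
  R: 189 + 0.8×(255−189) = 189 + 52.8 = 241.8 → 242
  G: 202 + 0.8×(255−202) = 202 + 42.4 = 244.4 → 244
  B: 152 + 0.8×(255−152) = 152 + 82.4 = 234.4 → 234
rgb(242, 244, 234) = #F2F4EA.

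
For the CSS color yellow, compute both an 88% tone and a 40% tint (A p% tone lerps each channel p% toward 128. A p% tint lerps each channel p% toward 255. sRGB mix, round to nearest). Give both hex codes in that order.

#8F8F71, #FFFF66

CSS yellow is rgb(255, 255, 0).
88% tone:
  R: 255 + 0.88×(128−255) = 255 − 111.76 = 143.24 → 143
  G: 255 + 0.88×(128−255) = 255 − 111.76 = 143.24 → 143
  B: 0 + 0.88×(128−0) = 0 + 112.64 = 112.64 → 113
  → #8F8F71
40% tint:
  R: 255 + 0.4×(255−255) = 255 + 0 = 255 → 255
  G: 255 + 0.4×(255−255) = 255 + 0 = 255 → 255
  B: 0 + 0.4×(255−0) = 0 + 102 = 102 → 102
  → #FFFF66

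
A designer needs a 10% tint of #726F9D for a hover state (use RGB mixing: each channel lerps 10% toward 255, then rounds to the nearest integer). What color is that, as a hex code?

#807DA7

#726F9D is rgb(114, 111, 157).
A 10% tint moves each channel 10% toward 255:
  R: 114 + 14.1 = 128.1 → 128
  G: 111 + 0.1×(255−111) = 111 + 14.4 = 125.4 → 125
  B: 157 + 0.1×(255−157) = 157 + 9.8 = 166.8 → 167
rgb(128, 125, 167) = #807DA7.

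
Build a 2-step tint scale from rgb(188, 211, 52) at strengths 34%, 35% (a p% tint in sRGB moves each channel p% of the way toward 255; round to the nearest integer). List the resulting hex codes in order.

34%: (188 + 22.78 = 210.78→211, 211 + 14.96 = 225.96→226, 52 + 69.02 = 121.02→121) → #d3e279
35%: (188 + 23.45 = 211.45→211, 211 + 15.4 = 226.4→226, 52 + 71.05 = 123.05→123) → #d3e27b

#d3e279, #d3e27b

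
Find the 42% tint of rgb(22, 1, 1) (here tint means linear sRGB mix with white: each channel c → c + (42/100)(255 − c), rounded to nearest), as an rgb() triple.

rgb(120, 108, 108)

Lerp each channel 42% toward 255:
  R: 22 + 0.42×(255−22) = 22 + 97.86 = 119.86 → 120
  G: 1 + 0.42×(255−1) = 1 + 106.68 = 107.68 → 108
  B: 1 + 106.68 = 107.68 → 108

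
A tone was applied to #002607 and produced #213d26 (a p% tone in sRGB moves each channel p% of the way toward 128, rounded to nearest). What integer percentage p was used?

#002607 is rgb(0, 38, 7); #213d26 is rgb(33, 61, 38).
On the R channel (widest range): 33 ≈ 0 + (p/100)(128 − 0), so p ≈ 100×(33 − 0)/(128 − 0) = 3300/128 = 25.78.
p = 26 reproduces all three channels after rounding.

26%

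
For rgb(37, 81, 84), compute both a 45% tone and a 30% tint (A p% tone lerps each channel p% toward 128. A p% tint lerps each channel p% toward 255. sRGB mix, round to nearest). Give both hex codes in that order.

#4e6668, #668587

45% tone:
  R: 37 + 40.95 = 77.95 → 78
  G: 81 + 0.45×(128−81) = 81 + 21.15 = 102.15 → 102
  B: 84 + 19.8 = 103.8 → 104
  → #4e6668
30% tint:
  R: 37 + 65.4 = 102.4 → 102
  G: 81 + 0.3×(255−81) = 81 + 52.2 = 133.2 → 133
  B: 84 + 51.3 = 135.3 → 135
  → #668587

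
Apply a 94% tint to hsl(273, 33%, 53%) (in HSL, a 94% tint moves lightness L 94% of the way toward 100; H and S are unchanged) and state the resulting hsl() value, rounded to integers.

hsl(273, 33%, 97%)

L moves 94% from 53 toward 100: 53 + 44.18 = 97.18 → 97.
H and S are unchanged.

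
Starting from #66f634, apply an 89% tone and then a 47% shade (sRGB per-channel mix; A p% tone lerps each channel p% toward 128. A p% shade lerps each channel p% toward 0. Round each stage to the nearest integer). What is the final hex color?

#424b40

#66f634 is rgb(102, 246, 52).
Per channel, c → c + 0.89(128 − c):
  R: 102 + 23.14 = 125.14 → 125
  G: 246 − 105.02 = 140.98 → 141
  B: 52 + 0.89×(128−52) = 52 + 67.64 = 119.64 → 120
After the tone: rgb(125, 141, 120) = #7d8d78.
Lerp each channel 47% toward 0:
  R: 125 + 0.47×(0−125) = 125 − 58.75 = 66.25 → 66
  G: 141 − 66.27 = 74.73 → 75
  B: 120 − 56.4 = 63.6 → 64
rgb(66, 75, 64) = #424b40.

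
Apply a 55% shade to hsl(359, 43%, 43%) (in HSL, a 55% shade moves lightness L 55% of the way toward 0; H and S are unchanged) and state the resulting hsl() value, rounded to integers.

L moves 55% from 43 toward 0: 43 − 23.65 = 19.35 → 19.
H and S are unchanged.

hsl(359, 43%, 19%)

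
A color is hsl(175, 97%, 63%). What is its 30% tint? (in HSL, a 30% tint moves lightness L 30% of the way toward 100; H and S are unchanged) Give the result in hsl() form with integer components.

hsl(175, 97%, 74%)

L moves 30% from 63 toward 100: 63 + 11.1 = 74.1 → 74.
H and S are unchanged.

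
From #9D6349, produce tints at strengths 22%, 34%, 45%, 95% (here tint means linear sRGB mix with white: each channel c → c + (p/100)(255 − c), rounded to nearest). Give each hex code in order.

#B38571, #BE9887, #C9A99B, #FAF7F6

#9D6349 is rgb(157, 99, 73).
22%: (157 + 21.56 = 178.56→179, 99 + 34.32 = 133.32→133, 73 + 40.04 = 113.04→113) → #B38571
34%: (157 + 33.32 = 190.32→190, 99 + 53.04 = 152.04→152, 73 + 61.88 = 134.88→135) → #BE9887
45%: (157 + 44.1 = 201.1→201, 99 + 70.2 = 169.2→169, 73 + 81.9 = 154.9→155) → #C9A99B
95%: (157 + 93.1 = 250.1→250, 99 + 148.2 = 247.2→247, 73 + 172.9 = 245.9→246) → #FAF7F6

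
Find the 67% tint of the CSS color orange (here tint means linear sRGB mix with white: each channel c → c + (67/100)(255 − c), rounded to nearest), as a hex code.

CSS orange is rgb(255, 165, 0).
A 67% tint moves each channel 67% toward 255:
  R: 255 + 0 = 255 → 255
  G: 165 + 0.67×(255−165) = 165 + 60.3 = 225.3 → 225
  B: 0 + 170.85 = 170.85 → 171
rgb(255, 225, 171) = #ffe1ab.

#ffe1ab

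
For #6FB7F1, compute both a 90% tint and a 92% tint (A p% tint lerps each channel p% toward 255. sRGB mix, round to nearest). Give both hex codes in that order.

#6FB7F1 is rgb(111, 183, 241).
90% tint:
  R: 111 + 129.6 = 240.6 → 241
  G: 183 + 64.8 = 247.8 → 248
  B: 241 + 0.9×(255−241) = 241 + 12.6 = 253.6 → 254
  → #F1F8FE
92% tint:
  R: 111 + 0.92×(255−111) = 111 + 132.48 = 243.48 → 243
  G: 183 + 66.24 = 249.24 → 249
  B: 241 + 0.92×(255−241) = 241 + 12.88 = 253.88 → 254
  → #F3F9FE

#F1F8FE, #F3F9FE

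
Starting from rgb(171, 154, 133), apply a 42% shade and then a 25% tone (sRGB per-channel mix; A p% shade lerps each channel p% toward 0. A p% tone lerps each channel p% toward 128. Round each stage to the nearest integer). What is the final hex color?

#6A635A

Per channel, c → c + 0.42(0 − c):
  R: 171 + 0.42×(0−171) = 171 − 71.82 = 99.18 → 99
  G: 154 − 64.68 = 89.32 → 89
  B: 133 − 55.86 = 77.14 → 77
After the shade: rgb(99, 89, 77) = #63594D.
A 25% tone moves each channel 25% toward 128:
  R: 99 + 7.25 = 106.25 → 106
  G: 89 + 0.25×(128−89) = 89 + 9.75 = 98.75 → 99
  B: 77 + 12.75 = 89.75 → 90
rgb(106, 99, 90) = #6A635A.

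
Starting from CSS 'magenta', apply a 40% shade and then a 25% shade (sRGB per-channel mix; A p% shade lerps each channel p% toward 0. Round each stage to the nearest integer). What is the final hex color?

CSS magenta is rgb(255, 0, 255).
A 40% shade moves each channel 40% toward 0:
  R: 255 − 102 = 153 → 153
  G: 0 + 0 = 0 → 0
  B: 255 + 0.4×(0−255) = 255 − 102 = 153 → 153
After the shade: rgb(153, 0, 153) = #990099.
A 25% shade moves each channel 25% toward 0:
  R: 153 + 0.25×(0−153) = 153 − 38.25 = 114.75 → 115
  G: 0 + 0.25×(0−0) = 0 + 0 = 0 → 0
  B: 153 + 0.25×(0−153) = 153 − 38.25 = 114.75 → 115
rgb(115, 0, 115) = #730073.

#730073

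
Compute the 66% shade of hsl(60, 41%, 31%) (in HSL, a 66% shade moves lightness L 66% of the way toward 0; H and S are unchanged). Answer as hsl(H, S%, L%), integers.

hsl(60, 41%, 11%)

L moves 66% from 31 toward 0: 31 − 20.46 = 10.54 → 11.
H and S are unchanged.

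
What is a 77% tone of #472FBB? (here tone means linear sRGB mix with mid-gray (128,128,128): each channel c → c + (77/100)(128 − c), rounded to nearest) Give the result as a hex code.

#472FBB is rgb(71, 47, 187).
A 77% tone moves each channel 77% toward 128:
  R: 71 + 0.77×(128−71) = 71 + 43.89 = 114.89 → 115
  G: 47 + 0.77×(128−47) = 47 + 62.37 = 109.37 → 109
  B: 187 + 0.77×(128−187) = 187 − 45.43 = 141.57 → 142
rgb(115, 109, 142) = #736D8E.

#736D8E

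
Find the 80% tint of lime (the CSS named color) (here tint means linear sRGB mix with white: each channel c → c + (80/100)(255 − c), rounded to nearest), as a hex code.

CSS lime is rgb(0, 255, 0).
Lerp each channel 80% toward 255:
  R: 0 + 0.8×(255−0) = 0 + 204 = 204 → 204
  G: 255 + 0 = 255 → 255
  B: 0 + 204 = 204 → 204
rgb(204, 255, 204) = #ccffcc.

#ccffcc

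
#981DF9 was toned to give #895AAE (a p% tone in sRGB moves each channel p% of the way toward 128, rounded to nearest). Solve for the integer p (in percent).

#981DF9 is rgb(152, 29, 249); #895AAE is rgb(137, 90, 174).
On the B channel (widest range): 174 ≈ 249 + (p/100)(128 − 249), so p ≈ 100×(174 − 249)/(128 − 249) = -7500/-121 = 61.98.
p = 62 reproduces all three channels after rounding.

62%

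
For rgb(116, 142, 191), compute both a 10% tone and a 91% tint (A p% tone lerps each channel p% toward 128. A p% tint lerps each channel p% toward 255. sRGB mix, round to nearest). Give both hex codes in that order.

#758db9, #f2f5f9

10% tone:
  R: 116 + 0.1×(128−116) = 116 + 1.2 = 117.2 → 117
  G: 142 + 0.1×(128−142) = 142 − 1.4 = 140.6 → 141
  B: 191 + 0.1×(128−191) = 191 − 6.3 = 184.7 → 185
  → #758db9
91% tint:
  R: 116 + 126.49 = 242.49 → 242
  G: 142 + 0.91×(255−142) = 142 + 102.83 = 244.83 → 245
  B: 191 + 0.91×(255−191) = 191 + 58.24 = 249.24 → 249
  → #f2f5f9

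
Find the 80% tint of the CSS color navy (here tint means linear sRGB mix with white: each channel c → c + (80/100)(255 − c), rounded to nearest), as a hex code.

#CCCCE6

CSS navy is rgb(0, 0, 128).
Per channel, c → c + 0.8(255 − c):
  R: 0 + 204 = 204 → 204
  G: 0 + 0.8×(255−0) = 0 + 204 = 204 → 204
  B: 128 + 0.8×(255−128) = 128 + 101.6 = 229.6 → 230
rgb(204, 204, 230) = #CCCCE6.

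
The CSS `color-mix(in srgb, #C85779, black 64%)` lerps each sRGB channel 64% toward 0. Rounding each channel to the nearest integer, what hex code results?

#C85779 is rgb(200, 87, 121).
Per channel, c → c + 0.64(0 − c):
  R: 200 − 128 = 72 → 72
  G: 87 − 55.68 = 31.32 → 31
  B: 121 − 77.44 = 43.56 → 44
rgb(72, 31, 44) = #481F2C.

#481F2C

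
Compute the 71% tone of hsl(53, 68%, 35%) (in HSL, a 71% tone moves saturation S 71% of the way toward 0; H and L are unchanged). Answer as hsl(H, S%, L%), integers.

hsl(53, 20%, 35%)

S moves 71% from 68 toward 0: 68 − 48.28 = 19.72 → 20.
H and L are unchanged.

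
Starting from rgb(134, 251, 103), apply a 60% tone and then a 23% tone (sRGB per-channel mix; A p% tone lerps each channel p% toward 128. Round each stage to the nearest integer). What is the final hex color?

A 60% tone moves each channel 60% toward 128:
  R: 134 + 0.6×(128−134) = 134 − 3.6 = 130.4 → 130
  G: 251 + 0.6×(128−251) = 251 − 73.8 = 177.2 → 177
  B: 103 + 15 = 118 → 118
After the tone: rgb(130, 177, 118) = #82b176.
A 23% tone moves each channel 23% toward 128:
  R: 130 + 0.23×(128−130) = 130 − 0.46 = 129.54 → 130
  G: 177 + 0.23×(128−177) = 177 − 11.27 = 165.73 → 166
  B: 118 + 0.23×(128−118) = 118 + 2.3 = 120.3 → 120
rgb(130, 166, 120) = #82a678.

#82a678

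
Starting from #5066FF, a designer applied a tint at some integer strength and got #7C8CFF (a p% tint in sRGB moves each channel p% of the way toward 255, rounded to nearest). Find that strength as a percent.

25%

#5066FF is rgb(80, 102, 255); #7C8CFF is rgb(124, 140, 255).
On the R channel (widest range): 124 ≈ 80 + (p/100)(255 − 80), so p ≈ 100×(124 − 80)/(255 − 80) = 4400/175 = 25.14.
p = 25 reproduces all three channels after rounding.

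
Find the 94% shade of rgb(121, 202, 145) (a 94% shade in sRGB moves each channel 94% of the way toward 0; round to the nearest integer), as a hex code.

#070C09

Per channel, c → c + 0.94(0 − c):
  R: 121 + 0.94×(0−121) = 121 − 113.74 = 7.26 → 7
  G: 202 + 0.94×(0−202) = 202 − 189.88 = 12.12 → 12
  B: 145 + 0.94×(0−145) = 145 − 136.3 = 8.7 → 9
rgb(7, 12, 9) = #070C09.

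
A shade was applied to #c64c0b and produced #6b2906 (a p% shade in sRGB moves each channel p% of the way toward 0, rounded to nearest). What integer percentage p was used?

#c64c0b is rgb(198, 76, 11); #6b2906 is rgb(107, 41, 6).
On the R channel (widest range): 107 ≈ 198 + (p/100)(0 − 198), so p ≈ 100×(107 − 198)/(0 − 198) = -9100/-198 = 45.96.
p = 46 reproduces all three channels after rounding.

46%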